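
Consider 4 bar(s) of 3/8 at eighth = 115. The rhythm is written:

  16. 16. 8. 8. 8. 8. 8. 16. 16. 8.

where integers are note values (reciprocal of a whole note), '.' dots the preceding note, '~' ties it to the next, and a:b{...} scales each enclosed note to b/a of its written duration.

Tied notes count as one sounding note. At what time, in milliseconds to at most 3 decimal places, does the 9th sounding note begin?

note 9 onset = 39/4b = 5086.957ms

1. 0.0ms @ 0 + 391.304ms (3/4)
2. 391.304ms @ 3/4 + 391.304ms (3/4)
3. 782.609ms @ 3/2 + 782.609ms (3/2)
4. 1565.217ms @ 3 + 782.609ms (3/2)
5. 2347.826ms @ 9/2 + 782.609ms (3/2)
6. 3130.435ms @ 6 + 782.609ms (3/2)
7. 3913.043ms @ 15/2 + 782.609ms (3/2)
8. 4695.652ms @ 9 + 391.304ms (3/4)
9. 5086.957ms @ 39/4 + 391.304ms (3/4)
10. 5478.261ms @ 21/2 + 782.609ms (3/2)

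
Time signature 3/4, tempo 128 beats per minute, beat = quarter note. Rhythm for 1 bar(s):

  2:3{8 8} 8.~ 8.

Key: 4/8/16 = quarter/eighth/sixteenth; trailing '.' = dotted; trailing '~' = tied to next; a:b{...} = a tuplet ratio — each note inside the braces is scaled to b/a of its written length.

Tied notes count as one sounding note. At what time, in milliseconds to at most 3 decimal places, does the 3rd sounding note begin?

1. 0.0ms @ 0 + 351.562ms (3/4)
2. 351.562ms @ 3/4 + 351.562ms (3/4)
3. 703.125ms @ 3/2 + 703.125ms (3/2)

note 3 onset = 3/2b = 703.125ms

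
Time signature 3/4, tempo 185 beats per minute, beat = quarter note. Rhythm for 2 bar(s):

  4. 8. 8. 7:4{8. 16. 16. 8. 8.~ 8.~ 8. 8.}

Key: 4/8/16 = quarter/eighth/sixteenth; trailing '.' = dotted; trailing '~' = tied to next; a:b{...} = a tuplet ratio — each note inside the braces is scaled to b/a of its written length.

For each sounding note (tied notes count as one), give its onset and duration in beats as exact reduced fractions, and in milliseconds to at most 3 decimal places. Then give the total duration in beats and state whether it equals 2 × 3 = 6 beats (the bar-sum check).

1) 0.0ms=0b +486.486ms=3/2b
2) 486.486ms=3/2b +243.243ms=3/4b
3) 729.73ms=9/4b +243.243ms=3/4b
4) 972.973ms=3b +138.996ms=3/7b
5) 1111.969ms=24/7b +69.498ms=3/14b
6) 1181.467ms=51/14b +69.498ms=3/14b
7) 1250.965ms=27/7b +138.996ms=3/7b
8) 1389.961ms=30/7b +416.988ms=9/7b
9) 1806.95ms=39/7b +138.996ms=3/7b
Σ=6b of 6 (185bpm 3/4) — PASS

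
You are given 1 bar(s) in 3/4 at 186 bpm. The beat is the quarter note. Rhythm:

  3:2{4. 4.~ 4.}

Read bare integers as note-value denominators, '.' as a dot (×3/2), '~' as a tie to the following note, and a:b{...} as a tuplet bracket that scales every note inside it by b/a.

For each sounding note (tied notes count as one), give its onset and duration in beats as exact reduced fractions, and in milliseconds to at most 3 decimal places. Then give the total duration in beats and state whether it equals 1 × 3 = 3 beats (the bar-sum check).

1) 0.0ms=0b +322.581ms=1b
2) 322.581ms=1b +645.161ms=2b
Σ=3b of 3 (186bpm 3/4) — PASS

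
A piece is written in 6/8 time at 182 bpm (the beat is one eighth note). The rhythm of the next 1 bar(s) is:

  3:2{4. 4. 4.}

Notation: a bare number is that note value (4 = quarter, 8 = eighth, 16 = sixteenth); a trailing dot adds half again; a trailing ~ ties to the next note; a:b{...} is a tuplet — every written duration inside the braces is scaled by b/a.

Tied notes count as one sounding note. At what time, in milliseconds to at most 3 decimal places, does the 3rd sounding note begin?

note 3 onset = 4b = 1318.681ms

1. 0.0ms @ 0 + 659.341ms (2)
2. 659.341ms @ 2 + 659.341ms (2)
3. 1318.681ms @ 4 + 659.341ms (2)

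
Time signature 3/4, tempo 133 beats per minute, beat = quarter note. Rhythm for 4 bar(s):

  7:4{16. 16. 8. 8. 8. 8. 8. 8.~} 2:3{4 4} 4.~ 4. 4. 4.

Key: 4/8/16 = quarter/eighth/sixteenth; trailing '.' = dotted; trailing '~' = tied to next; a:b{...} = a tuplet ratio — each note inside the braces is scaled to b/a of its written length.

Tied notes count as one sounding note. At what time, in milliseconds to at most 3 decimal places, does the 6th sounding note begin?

1. 0.0ms @ 0 + 96.67ms (3/14)
2. 96.67ms @ 3/14 + 96.67ms (3/14)
3. 193.34ms @ 3/7 + 193.34ms (3/7)
4. 386.681ms @ 6/7 + 193.34ms (3/7)
5. 580.021ms @ 9/7 + 193.34ms (3/7)
6. 773.362ms @ 12/7 + 193.34ms (3/7)
7. 966.702ms @ 15/7 + 193.34ms (3/7)
8. 1160.043ms @ 18/7 + 870.032ms (27/14)
9. 2030.075ms @ 9/2 + 676.692ms (3/2)
10. 2706.767ms @ 6 + 1353.383ms (3)
11. 4060.15ms @ 9 + 676.692ms (3/2)
12. 4736.842ms @ 21/2 + 676.692ms (3/2)

note 6 onset = 12/7b = 773.362ms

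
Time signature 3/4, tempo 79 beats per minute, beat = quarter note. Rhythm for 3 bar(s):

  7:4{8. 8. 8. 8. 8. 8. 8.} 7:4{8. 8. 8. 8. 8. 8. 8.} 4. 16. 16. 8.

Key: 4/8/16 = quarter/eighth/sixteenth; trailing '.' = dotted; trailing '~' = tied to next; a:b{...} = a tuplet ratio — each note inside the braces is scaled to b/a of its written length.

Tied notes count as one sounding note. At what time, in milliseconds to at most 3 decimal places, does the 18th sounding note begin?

note 18 onset = 33/4b = 6265.823ms

1. 0.0ms @ 0 + 325.497ms (3/7)
2. 325.497ms @ 3/7 + 325.497ms (3/7)
3. 650.995ms @ 6/7 + 325.497ms (3/7)
4. 976.492ms @ 9/7 + 325.497ms (3/7)
5. 1301.989ms @ 12/7 + 325.497ms (3/7)
6. 1627.486ms @ 15/7 + 325.497ms (3/7)
7. 1952.984ms @ 18/7 + 325.497ms (3/7)
8. 2278.481ms @ 3 + 325.497ms (3/7)
9. 2603.978ms @ 24/7 + 325.497ms (3/7)
10. 2929.476ms @ 27/7 + 325.497ms (3/7)
11. 3254.973ms @ 30/7 + 325.497ms (3/7)
12. 3580.47ms @ 33/7 + 325.497ms (3/7)
13. 3905.967ms @ 36/7 + 325.497ms (3/7)
14. 4231.465ms @ 39/7 + 325.497ms (3/7)
15. 4556.962ms @ 6 + 1139.241ms (3/2)
16. 5696.203ms @ 15/2 + 284.81ms (3/8)
17. 5981.013ms @ 63/8 + 284.81ms (3/8)
18. 6265.823ms @ 33/4 + 569.62ms (3/4)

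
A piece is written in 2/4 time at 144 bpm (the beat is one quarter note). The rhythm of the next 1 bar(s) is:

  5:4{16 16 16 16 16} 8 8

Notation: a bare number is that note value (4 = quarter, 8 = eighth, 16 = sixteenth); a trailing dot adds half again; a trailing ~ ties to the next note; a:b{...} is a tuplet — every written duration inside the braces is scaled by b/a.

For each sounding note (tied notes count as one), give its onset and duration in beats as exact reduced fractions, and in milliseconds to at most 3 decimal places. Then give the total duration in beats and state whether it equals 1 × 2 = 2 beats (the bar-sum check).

1) 0.0ms=0b +83.333ms=1/5b
2) 83.333ms=1/5b +83.333ms=1/5b
3) 166.667ms=2/5b +83.333ms=1/5b
4) 250.0ms=3/5b +83.333ms=1/5b
5) 333.333ms=4/5b +83.333ms=1/5b
6) 416.667ms=1b +208.333ms=1/2b
7) 625.0ms=3/2b +208.333ms=1/2b
Σ=2b of 2 (144bpm 2/4) — PASS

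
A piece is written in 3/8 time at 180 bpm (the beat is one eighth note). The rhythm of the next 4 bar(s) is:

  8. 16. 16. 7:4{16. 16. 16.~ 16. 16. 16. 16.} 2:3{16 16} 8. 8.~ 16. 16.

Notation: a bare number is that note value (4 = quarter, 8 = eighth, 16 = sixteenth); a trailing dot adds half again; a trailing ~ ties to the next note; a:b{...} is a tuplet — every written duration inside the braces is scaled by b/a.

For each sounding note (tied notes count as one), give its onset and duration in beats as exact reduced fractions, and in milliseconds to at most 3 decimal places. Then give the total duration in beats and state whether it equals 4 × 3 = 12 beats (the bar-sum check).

1) 0.0ms=0b +500.0ms=3/2b
2) 500.0ms=3/2b +250.0ms=3/4b
3) 750.0ms=9/4b +250.0ms=3/4b
4) 1000.0ms=3b +142.857ms=3/7b
5) 1142.857ms=24/7b +142.857ms=3/7b
6) 1285.714ms=27/7b +285.714ms=6/7b
7) 1571.429ms=33/7b +142.857ms=3/7b
8) 1714.286ms=36/7b +142.857ms=3/7b
9) 1857.143ms=39/7b +142.857ms=3/7b
10) 2000.0ms=6b +250.0ms=3/4b
11) 2250.0ms=27/4b +250.0ms=3/4b
12) 2500.0ms=15/2b +500.0ms=3/2b
13) 3000.0ms=9b +750.0ms=9/4b
14) 3750.0ms=45/4b +250.0ms=3/4b
Σ=12b of 12 (180bpm 3/8) — PASS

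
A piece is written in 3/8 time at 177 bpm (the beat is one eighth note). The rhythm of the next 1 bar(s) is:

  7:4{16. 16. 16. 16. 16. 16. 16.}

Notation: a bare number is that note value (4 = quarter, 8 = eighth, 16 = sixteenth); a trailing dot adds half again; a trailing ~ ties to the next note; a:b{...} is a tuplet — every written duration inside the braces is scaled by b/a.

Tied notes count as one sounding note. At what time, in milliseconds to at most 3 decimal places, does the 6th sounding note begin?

1. 0.0ms @ 0 + 145.278ms (3/7)
2. 145.278ms @ 3/7 + 145.278ms (3/7)
3. 290.557ms @ 6/7 + 145.278ms (3/7)
4. 435.835ms @ 9/7 + 145.278ms (3/7)
5. 581.114ms @ 12/7 + 145.278ms (3/7)
6. 726.392ms @ 15/7 + 145.278ms (3/7)
7. 871.671ms @ 18/7 + 145.278ms (3/7)

note 6 onset = 15/7b = 726.392ms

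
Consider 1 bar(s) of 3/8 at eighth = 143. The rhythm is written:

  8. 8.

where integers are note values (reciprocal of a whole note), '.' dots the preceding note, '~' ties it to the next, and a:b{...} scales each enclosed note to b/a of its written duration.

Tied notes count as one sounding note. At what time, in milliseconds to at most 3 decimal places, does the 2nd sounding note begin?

1. 0.0ms @ 0 + 629.371ms (3/2)
2. 629.371ms @ 3/2 + 629.371ms (3/2)

note 2 onset = 3/2b = 629.371ms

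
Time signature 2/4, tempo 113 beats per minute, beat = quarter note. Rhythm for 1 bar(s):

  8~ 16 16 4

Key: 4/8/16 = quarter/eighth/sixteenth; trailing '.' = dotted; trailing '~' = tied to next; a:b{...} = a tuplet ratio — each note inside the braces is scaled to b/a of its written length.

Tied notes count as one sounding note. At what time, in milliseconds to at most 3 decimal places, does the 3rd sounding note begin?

note 3 onset = 1b = 530.973ms

1. 0.0ms @ 0 + 398.23ms (3/4)
2. 398.23ms @ 3/4 + 132.743ms (1/4)
3. 530.973ms @ 1 + 530.973ms (1)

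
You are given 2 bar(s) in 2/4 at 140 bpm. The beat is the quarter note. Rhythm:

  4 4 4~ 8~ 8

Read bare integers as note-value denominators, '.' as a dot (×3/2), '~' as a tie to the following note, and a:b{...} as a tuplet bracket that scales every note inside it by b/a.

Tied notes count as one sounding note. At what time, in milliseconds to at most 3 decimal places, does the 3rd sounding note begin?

1. 0.0ms @ 0 + 428.571ms (1)
2. 428.571ms @ 1 + 428.571ms (1)
3. 857.143ms @ 2 + 857.143ms (2)

note 3 onset = 2b = 857.143ms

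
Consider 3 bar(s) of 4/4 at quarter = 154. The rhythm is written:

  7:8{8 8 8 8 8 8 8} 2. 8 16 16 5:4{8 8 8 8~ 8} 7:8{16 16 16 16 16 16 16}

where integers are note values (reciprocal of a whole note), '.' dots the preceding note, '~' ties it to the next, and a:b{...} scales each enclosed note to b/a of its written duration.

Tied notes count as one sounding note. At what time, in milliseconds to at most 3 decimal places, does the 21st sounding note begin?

note 21 onset = 80/7b = 4452.69ms

1. 0.0ms @ 0 + 222.635ms (4/7)
2. 222.635ms @ 4/7 + 222.635ms (4/7)
3. 445.269ms @ 8/7 + 222.635ms (4/7)
4. 667.904ms @ 12/7 + 222.635ms (4/7)
5. 890.538ms @ 16/7 + 222.635ms (4/7)
6. 1113.173ms @ 20/7 + 222.635ms (4/7)
7. 1335.807ms @ 24/7 + 222.635ms (4/7)
8. 1558.442ms @ 4 + 1168.831ms (3)
9. 2727.273ms @ 7 + 194.805ms (1/2)
10. 2922.078ms @ 15/2 + 97.403ms (1/4)
11. 3019.481ms @ 31/4 + 97.403ms (1/4)
12. 3116.883ms @ 8 + 155.844ms (2/5)
13. 3272.727ms @ 42/5 + 155.844ms (2/5)
14. 3428.571ms @ 44/5 + 155.844ms (2/5)
15. 3584.416ms @ 46/5 + 311.688ms (4/5)
16. 3896.104ms @ 10 + 111.317ms (2/7)
17. 4007.421ms @ 72/7 + 111.317ms (2/7)
18. 4118.738ms @ 74/7 + 111.317ms (2/7)
19. 4230.056ms @ 76/7 + 111.317ms (2/7)
20. 4341.373ms @ 78/7 + 111.317ms (2/7)
21. 4452.69ms @ 80/7 + 111.317ms (2/7)
22. 4564.007ms @ 82/7 + 111.317ms (2/7)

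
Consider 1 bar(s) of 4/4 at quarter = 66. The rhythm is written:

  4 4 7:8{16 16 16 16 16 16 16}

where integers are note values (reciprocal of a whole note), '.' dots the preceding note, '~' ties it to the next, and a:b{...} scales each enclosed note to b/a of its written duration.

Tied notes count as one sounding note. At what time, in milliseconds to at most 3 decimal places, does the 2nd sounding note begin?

1. 0.0ms @ 0 + 909.091ms (1)
2. 909.091ms @ 1 + 909.091ms (1)
3. 1818.182ms @ 2 + 259.74ms (2/7)
4. 2077.922ms @ 16/7 + 259.74ms (2/7)
5. 2337.662ms @ 18/7 + 259.74ms (2/7)
6. 2597.403ms @ 20/7 + 259.74ms (2/7)
7. 2857.143ms @ 22/7 + 259.74ms (2/7)
8. 3116.883ms @ 24/7 + 259.74ms (2/7)
9. 3376.623ms @ 26/7 + 259.74ms (2/7)

note 2 onset = 1b = 909.091ms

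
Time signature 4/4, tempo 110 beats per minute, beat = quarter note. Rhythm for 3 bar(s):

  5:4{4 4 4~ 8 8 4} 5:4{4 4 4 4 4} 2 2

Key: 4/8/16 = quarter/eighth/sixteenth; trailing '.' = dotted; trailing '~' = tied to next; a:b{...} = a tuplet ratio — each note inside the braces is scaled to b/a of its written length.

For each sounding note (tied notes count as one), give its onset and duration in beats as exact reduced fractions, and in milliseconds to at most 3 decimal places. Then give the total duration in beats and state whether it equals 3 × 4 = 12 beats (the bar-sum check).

1) 0.0ms=0b +436.364ms=4/5b
2) 436.364ms=4/5b +436.364ms=4/5b
3) 872.727ms=8/5b +654.545ms=6/5b
4) 1527.273ms=14/5b +218.182ms=2/5b
5) 1745.455ms=16/5b +436.364ms=4/5b
6) 2181.818ms=4b +436.364ms=4/5b
7) 2618.182ms=24/5b +436.364ms=4/5b
8) 3054.545ms=28/5b +436.364ms=4/5b
9) 3490.909ms=32/5b +436.364ms=4/5b
10) 3927.273ms=36/5b +436.364ms=4/5b
11) 4363.636ms=8b +1090.909ms=2b
12) 5454.545ms=10b +1090.909ms=2b
Σ=12b of 12 (110bpm 4/4) — PASS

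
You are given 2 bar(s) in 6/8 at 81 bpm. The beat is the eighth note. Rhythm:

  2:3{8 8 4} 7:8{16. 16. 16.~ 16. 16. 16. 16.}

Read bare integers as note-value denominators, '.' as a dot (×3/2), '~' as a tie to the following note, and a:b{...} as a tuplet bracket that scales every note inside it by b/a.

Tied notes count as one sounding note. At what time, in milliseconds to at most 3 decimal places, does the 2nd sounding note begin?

note 2 onset = 3/2b = 1111.111ms

1. 0.0ms @ 0 + 1111.111ms (3/2)
2. 1111.111ms @ 3/2 + 1111.111ms (3/2)
3. 2222.222ms @ 3 + 2222.222ms (3)
4. 4444.444ms @ 6 + 634.921ms (6/7)
5. 5079.365ms @ 48/7 + 634.921ms (6/7)
6. 5714.286ms @ 54/7 + 1269.841ms (12/7)
7. 6984.127ms @ 66/7 + 634.921ms (6/7)
8. 7619.048ms @ 72/7 + 634.921ms (6/7)
9. 8253.968ms @ 78/7 + 634.921ms (6/7)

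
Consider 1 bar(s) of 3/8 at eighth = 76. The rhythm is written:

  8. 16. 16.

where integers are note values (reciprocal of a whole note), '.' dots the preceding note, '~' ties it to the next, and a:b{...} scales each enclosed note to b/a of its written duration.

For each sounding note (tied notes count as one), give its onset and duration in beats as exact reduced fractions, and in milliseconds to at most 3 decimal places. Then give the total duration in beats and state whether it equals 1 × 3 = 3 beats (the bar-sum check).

1) 0.0ms=0b +1184.211ms=3/2b
2) 1184.211ms=3/2b +592.105ms=3/4b
3) 1776.316ms=9/4b +592.105ms=3/4b
Σ=3b of 3 (76bpm 3/8) — PASS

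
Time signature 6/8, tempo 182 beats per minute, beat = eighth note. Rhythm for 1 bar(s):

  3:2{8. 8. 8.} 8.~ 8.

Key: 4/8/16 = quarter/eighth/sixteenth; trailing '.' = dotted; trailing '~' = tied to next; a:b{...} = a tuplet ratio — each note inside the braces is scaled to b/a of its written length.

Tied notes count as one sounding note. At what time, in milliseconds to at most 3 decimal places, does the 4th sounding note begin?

note 4 onset = 3b = 989.011ms

1. 0.0ms @ 0 + 329.67ms (1)
2. 329.67ms @ 1 + 329.67ms (1)
3. 659.341ms @ 2 + 329.67ms (1)
4. 989.011ms @ 3 + 989.011ms (3)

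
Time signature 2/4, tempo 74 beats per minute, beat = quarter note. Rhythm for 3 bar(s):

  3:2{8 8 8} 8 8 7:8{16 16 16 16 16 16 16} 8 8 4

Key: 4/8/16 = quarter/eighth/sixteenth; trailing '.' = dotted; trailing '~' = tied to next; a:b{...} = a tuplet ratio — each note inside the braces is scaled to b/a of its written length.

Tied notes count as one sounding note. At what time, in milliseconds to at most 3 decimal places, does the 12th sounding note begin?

1. 0.0ms @ 0 + 270.27ms (1/3)
2. 270.27ms @ 1/3 + 270.27ms (1/3)
3. 540.541ms @ 2/3 + 270.27ms (1/3)
4. 810.811ms @ 1 + 405.405ms (1/2)
5. 1216.216ms @ 3/2 + 405.405ms (1/2)
6. 1621.622ms @ 2 + 231.66ms (2/7)
7. 1853.282ms @ 16/7 + 231.66ms (2/7)
8. 2084.942ms @ 18/7 + 231.66ms (2/7)
9. 2316.602ms @ 20/7 + 231.66ms (2/7)
10. 2548.263ms @ 22/7 + 231.66ms (2/7)
11. 2779.923ms @ 24/7 + 231.66ms (2/7)
12. 3011.583ms @ 26/7 + 231.66ms (2/7)
13. 3243.243ms @ 4 + 405.405ms (1/2)
14. 3648.649ms @ 9/2 + 405.405ms (1/2)
15. 4054.054ms @ 5 + 810.811ms (1)

note 12 onset = 26/7b = 3011.583ms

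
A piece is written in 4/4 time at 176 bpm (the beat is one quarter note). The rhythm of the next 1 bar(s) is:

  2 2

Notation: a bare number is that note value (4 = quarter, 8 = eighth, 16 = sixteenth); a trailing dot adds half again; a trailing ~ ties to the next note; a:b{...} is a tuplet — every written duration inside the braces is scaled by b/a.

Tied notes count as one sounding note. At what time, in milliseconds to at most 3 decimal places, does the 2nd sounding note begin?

1. 0.0ms @ 0 + 681.818ms (2)
2. 681.818ms @ 2 + 681.818ms (2)

note 2 onset = 2b = 681.818ms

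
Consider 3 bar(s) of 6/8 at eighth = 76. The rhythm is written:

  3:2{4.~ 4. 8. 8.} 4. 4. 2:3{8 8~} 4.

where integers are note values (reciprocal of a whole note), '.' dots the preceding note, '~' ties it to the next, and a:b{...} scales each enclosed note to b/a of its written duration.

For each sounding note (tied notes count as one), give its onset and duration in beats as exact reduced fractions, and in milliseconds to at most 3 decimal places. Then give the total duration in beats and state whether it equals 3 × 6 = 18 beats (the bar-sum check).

1) 0.0ms=0b +3157.895ms=4b
2) 3157.895ms=4b +789.474ms=1b
3) 3947.368ms=5b +789.474ms=1b
4) 4736.842ms=6b +2368.421ms=3b
5) 7105.263ms=9b +2368.421ms=3b
6) 9473.684ms=12b +1184.211ms=3/2b
7) 10657.895ms=27/2b +3552.632ms=9/2b
Σ=18b of 18 (76bpm 6/8) — PASS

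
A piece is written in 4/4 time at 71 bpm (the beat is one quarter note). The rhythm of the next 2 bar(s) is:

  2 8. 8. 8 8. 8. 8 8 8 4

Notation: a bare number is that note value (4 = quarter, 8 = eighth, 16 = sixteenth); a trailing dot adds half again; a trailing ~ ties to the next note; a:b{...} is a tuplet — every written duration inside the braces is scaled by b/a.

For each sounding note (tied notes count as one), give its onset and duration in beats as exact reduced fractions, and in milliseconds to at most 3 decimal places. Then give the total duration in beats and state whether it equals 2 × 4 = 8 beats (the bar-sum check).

1) 0.0ms=0b +1690.141ms=2b
2) 1690.141ms=2b +633.803ms=3/4b
3) 2323.944ms=11/4b +633.803ms=3/4b
4) 2957.746ms=7/2b +422.535ms=1/2b
5) 3380.282ms=4b +633.803ms=3/4b
6) 4014.085ms=19/4b +633.803ms=3/4b
7) 4647.887ms=11/2b +422.535ms=1/2b
8) 5070.423ms=6b +422.535ms=1/2b
9) 5492.958ms=13/2b +422.535ms=1/2b
10) 5915.493ms=7b +845.07ms=1b
Σ=8b of 8 (71bpm 4/4) — PASS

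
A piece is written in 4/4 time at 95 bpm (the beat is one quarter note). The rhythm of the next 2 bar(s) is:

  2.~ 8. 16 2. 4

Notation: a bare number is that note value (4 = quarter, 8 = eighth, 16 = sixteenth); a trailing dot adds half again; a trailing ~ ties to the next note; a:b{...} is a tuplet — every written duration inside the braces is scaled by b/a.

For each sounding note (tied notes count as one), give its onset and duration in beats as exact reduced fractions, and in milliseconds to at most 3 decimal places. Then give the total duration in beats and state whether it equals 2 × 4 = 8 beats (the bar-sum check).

1) 0.0ms=0b +2368.421ms=15/4b
2) 2368.421ms=15/4b +157.895ms=1/4b
3) 2526.316ms=4b +1894.737ms=3b
4) 4421.053ms=7b +631.579ms=1b
Σ=8b of 8 (95bpm 4/4) — PASS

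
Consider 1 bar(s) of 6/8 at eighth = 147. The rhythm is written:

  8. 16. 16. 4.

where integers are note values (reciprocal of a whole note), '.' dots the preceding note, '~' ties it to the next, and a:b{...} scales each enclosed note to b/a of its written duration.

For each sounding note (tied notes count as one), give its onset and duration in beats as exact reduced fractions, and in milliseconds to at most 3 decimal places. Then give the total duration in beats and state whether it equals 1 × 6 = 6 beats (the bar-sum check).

1) 0.0ms=0b +612.245ms=3/2b
2) 612.245ms=3/2b +306.122ms=3/4b
3) 918.367ms=9/4b +306.122ms=3/4b
4) 1224.49ms=3b +1224.49ms=3b
Σ=6b of 6 (147bpm 6/8) — PASS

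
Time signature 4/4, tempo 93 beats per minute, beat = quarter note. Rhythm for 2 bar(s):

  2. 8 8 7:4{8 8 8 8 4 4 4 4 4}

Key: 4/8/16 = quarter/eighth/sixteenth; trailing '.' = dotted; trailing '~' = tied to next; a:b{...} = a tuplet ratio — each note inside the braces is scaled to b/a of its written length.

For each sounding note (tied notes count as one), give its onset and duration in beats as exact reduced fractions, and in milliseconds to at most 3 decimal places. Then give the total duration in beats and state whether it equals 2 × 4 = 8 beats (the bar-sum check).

1) 0.0ms=0b +1935.484ms=3b
2) 1935.484ms=3b +322.581ms=1/2b
3) 2258.065ms=7/2b +322.581ms=1/2b
4) 2580.645ms=4b +184.332ms=2/7b
5) 2764.977ms=30/7b +184.332ms=2/7b
6) 2949.309ms=32/7b +184.332ms=2/7b
7) 3133.641ms=34/7b +184.332ms=2/7b
8) 3317.972ms=36/7b +368.664ms=4/7b
9) 3686.636ms=40/7b +368.664ms=4/7b
10) 4055.3ms=44/7b +368.664ms=4/7b
11) 4423.963ms=48/7b +368.664ms=4/7b
12) 4792.627ms=52/7b +368.664ms=4/7b
Σ=8b of 8 (93bpm 4/4) — PASS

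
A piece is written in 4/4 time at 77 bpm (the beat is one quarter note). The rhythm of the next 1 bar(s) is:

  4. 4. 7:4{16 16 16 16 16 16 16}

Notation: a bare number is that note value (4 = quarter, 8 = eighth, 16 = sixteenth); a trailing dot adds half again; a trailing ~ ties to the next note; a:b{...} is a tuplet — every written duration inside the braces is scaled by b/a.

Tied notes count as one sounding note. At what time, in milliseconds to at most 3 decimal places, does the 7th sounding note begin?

note 7 onset = 25/7b = 2782.931ms

1. 0.0ms @ 0 + 1168.831ms (3/2)
2. 1168.831ms @ 3/2 + 1168.831ms (3/2)
3. 2337.662ms @ 3 + 111.317ms (1/7)
4. 2448.98ms @ 22/7 + 111.317ms (1/7)
5. 2560.297ms @ 23/7 + 111.317ms (1/7)
6. 2671.614ms @ 24/7 + 111.317ms (1/7)
7. 2782.931ms @ 25/7 + 111.317ms (1/7)
8. 2894.249ms @ 26/7 + 111.317ms (1/7)
9. 3005.566ms @ 27/7 + 111.317ms (1/7)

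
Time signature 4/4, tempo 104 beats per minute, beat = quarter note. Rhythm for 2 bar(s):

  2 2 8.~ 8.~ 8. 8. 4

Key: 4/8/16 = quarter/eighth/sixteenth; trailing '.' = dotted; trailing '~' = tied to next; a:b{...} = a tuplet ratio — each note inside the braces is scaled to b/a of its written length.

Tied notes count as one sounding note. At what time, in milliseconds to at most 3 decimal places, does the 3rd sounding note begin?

note 3 onset = 4b = 2307.692ms

1. 0.0ms @ 0 + 1153.846ms (2)
2. 1153.846ms @ 2 + 1153.846ms (2)
3. 2307.692ms @ 4 + 1298.077ms (9/4)
4. 3605.769ms @ 25/4 + 432.692ms (3/4)
5. 4038.462ms @ 7 + 576.923ms (1)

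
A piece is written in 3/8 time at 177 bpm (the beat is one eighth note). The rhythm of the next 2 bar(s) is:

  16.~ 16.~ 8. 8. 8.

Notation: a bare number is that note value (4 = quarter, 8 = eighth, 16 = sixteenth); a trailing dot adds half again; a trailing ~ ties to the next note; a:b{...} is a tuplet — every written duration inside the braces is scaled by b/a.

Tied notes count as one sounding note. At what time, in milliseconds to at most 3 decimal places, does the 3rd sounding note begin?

1. 0.0ms @ 0 + 1016.949ms (3)
2. 1016.949ms @ 3 + 508.475ms (3/2)
3. 1525.424ms @ 9/2 + 508.475ms (3/2)

note 3 onset = 9/2b = 1525.424ms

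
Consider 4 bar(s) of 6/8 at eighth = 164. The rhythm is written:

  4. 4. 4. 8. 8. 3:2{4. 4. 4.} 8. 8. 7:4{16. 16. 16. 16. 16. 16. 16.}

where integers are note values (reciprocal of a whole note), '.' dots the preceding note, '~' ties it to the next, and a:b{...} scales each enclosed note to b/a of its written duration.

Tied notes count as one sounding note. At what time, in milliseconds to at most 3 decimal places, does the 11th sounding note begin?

1. 0.0ms @ 0 + 1097.561ms (3)
2. 1097.561ms @ 3 + 1097.561ms (3)
3. 2195.122ms @ 6 + 1097.561ms (3)
4. 3292.683ms @ 9 + 548.78ms (3/2)
5. 3841.463ms @ 21/2 + 548.78ms (3/2)
6. 4390.244ms @ 12 + 731.707ms (2)
7. 5121.951ms @ 14 + 731.707ms (2)
8. 5853.659ms @ 16 + 731.707ms (2)
9. 6585.366ms @ 18 + 548.78ms (3/2)
10. 7134.146ms @ 39/2 + 548.78ms (3/2)
11. 7682.927ms @ 21 + 156.794ms (3/7)
12. 7839.721ms @ 150/7 + 156.794ms (3/7)
13. 7996.516ms @ 153/7 + 156.794ms (3/7)
14. 8153.31ms @ 156/7 + 156.794ms (3/7)
15. 8310.105ms @ 159/7 + 156.794ms (3/7)
16. 8466.899ms @ 162/7 + 156.794ms (3/7)
17. 8623.693ms @ 165/7 + 156.794ms (3/7)

note 11 onset = 21b = 7682.927ms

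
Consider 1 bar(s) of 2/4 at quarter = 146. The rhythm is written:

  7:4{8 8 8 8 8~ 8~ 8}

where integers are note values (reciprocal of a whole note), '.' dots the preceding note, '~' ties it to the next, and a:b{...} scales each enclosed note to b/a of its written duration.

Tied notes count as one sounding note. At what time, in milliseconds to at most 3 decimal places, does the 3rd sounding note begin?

note 3 onset = 4/7b = 234.834ms

1. 0.0ms @ 0 + 117.417ms (2/7)
2. 117.417ms @ 2/7 + 117.417ms (2/7)
3. 234.834ms @ 4/7 + 117.417ms (2/7)
4. 352.25ms @ 6/7 + 117.417ms (2/7)
5. 469.667ms @ 8/7 + 352.25ms (6/7)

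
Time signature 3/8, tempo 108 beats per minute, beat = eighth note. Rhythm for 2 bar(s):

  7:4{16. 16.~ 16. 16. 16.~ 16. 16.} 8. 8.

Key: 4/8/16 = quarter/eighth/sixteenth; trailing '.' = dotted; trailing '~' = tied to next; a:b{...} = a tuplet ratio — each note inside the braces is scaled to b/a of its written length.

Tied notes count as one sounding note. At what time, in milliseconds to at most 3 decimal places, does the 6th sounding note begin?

1. 0.0ms @ 0 + 238.095ms (3/7)
2. 238.095ms @ 3/7 + 476.19ms (6/7)
3. 714.286ms @ 9/7 + 238.095ms (3/7)
4. 952.381ms @ 12/7 + 476.19ms (6/7)
5. 1428.571ms @ 18/7 + 238.095ms (3/7)
6. 1666.667ms @ 3 + 833.333ms (3/2)
7. 2500.0ms @ 9/2 + 833.333ms (3/2)

note 6 onset = 3b = 1666.667ms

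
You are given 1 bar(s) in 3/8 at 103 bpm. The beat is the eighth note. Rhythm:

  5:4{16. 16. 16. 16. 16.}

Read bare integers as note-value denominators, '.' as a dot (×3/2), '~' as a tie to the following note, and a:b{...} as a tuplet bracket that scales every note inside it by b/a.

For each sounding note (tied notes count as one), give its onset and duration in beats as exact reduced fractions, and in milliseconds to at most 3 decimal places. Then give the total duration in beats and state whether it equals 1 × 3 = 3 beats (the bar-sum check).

1) 0.0ms=0b +349.515ms=3/5b
2) 349.515ms=3/5b +349.515ms=3/5b
3) 699.029ms=6/5b +349.515ms=3/5b
4) 1048.544ms=9/5b +349.515ms=3/5b
5) 1398.058ms=12/5b +349.515ms=3/5b
Σ=3b of 3 (103bpm 3/8) — PASS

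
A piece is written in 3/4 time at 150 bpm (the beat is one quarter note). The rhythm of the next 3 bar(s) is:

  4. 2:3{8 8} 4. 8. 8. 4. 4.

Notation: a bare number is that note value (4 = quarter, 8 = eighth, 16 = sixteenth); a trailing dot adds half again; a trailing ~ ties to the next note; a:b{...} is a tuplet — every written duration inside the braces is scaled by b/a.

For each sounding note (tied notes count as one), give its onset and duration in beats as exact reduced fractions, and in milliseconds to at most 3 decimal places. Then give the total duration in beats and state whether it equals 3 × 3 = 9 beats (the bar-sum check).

1) 0.0ms=0b +600.0ms=3/2b
2) 600.0ms=3/2b +300.0ms=3/4b
3) 900.0ms=9/4b +300.0ms=3/4b
4) 1200.0ms=3b +600.0ms=3/2b
5) 1800.0ms=9/2b +300.0ms=3/4b
6) 2100.0ms=21/4b +300.0ms=3/4b
7) 2400.0ms=6b +600.0ms=3/2b
8) 3000.0ms=15/2b +600.0ms=3/2b
Σ=9b of 9 (150bpm 3/4) — PASS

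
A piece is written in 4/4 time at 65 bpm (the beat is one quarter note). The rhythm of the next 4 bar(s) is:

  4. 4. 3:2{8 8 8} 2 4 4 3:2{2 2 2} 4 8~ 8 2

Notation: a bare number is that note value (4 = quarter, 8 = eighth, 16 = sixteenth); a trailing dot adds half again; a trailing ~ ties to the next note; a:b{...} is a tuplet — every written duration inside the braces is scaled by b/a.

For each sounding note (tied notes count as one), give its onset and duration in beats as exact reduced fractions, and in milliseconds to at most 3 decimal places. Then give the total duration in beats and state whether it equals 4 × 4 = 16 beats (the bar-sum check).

1) 0.0ms=0b +1384.615ms=3/2b
2) 1384.615ms=3/2b +1384.615ms=3/2b
3) 2769.231ms=3b +307.692ms=1/3b
4) 3076.923ms=10/3b +307.692ms=1/3b
5) 3384.615ms=11/3b +307.692ms=1/3b
6) 3692.308ms=4b +1846.154ms=2b
7) 5538.462ms=6b +923.077ms=1b
8) 6461.538ms=7b +923.077ms=1b
9) 7384.615ms=8b +1230.769ms=4/3b
10) 8615.385ms=28/3b +1230.769ms=4/3b
11) 9846.154ms=32/3b +1230.769ms=4/3b
12) 11076.923ms=12b +923.077ms=1b
13) 12000.0ms=13b +923.077ms=1b
14) 12923.077ms=14b +1846.154ms=2b
Σ=16b of 16 (65bpm 4/4) — PASS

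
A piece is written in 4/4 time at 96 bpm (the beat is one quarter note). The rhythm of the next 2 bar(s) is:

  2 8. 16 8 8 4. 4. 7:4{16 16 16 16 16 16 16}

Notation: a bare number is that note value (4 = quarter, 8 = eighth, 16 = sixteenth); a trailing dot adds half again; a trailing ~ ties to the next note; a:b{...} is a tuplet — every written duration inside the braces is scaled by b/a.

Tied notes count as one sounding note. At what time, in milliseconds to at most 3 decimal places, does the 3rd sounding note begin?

1. 0.0ms @ 0 + 1250.0ms (2)
2. 1250.0ms @ 2 + 468.75ms (3/4)
3. 1718.75ms @ 11/4 + 156.25ms (1/4)
4. 1875.0ms @ 3 + 312.5ms (1/2)
5. 2187.5ms @ 7/2 + 312.5ms (1/2)
6. 2500.0ms @ 4 + 937.5ms (3/2)
7. 3437.5ms @ 11/2 + 937.5ms (3/2)
8. 4375.0ms @ 7 + 89.286ms (1/7)
9. 4464.286ms @ 50/7 + 89.286ms (1/7)
10. 4553.571ms @ 51/7 + 89.286ms (1/7)
11. 4642.857ms @ 52/7 + 89.286ms (1/7)
12. 4732.143ms @ 53/7 + 89.286ms (1/7)
13. 4821.429ms @ 54/7 + 89.286ms (1/7)
14. 4910.714ms @ 55/7 + 89.286ms (1/7)

note 3 onset = 11/4b = 1718.75ms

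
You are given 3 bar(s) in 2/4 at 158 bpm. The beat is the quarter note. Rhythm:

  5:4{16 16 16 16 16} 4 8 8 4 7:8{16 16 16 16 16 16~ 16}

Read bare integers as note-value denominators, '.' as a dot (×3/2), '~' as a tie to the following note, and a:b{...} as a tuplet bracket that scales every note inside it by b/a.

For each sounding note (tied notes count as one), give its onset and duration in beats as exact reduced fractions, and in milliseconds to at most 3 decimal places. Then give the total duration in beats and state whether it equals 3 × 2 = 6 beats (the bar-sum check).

1) 0.0ms=0b +75.949ms=1/5b
2) 75.949ms=1/5b +75.949ms=1/5b
3) 151.899ms=2/5b +75.949ms=1/5b
4) 227.848ms=3/5b +75.949ms=1/5b
5) 303.797ms=4/5b +75.949ms=1/5b
6) 379.747ms=1b +379.747ms=1b
7) 759.494ms=2b +189.873ms=1/2b
8) 949.367ms=5/2b +189.873ms=1/2b
9) 1139.241ms=3b +379.747ms=1b
10) 1518.987ms=4b +108.499ms=2/7b
11) 1627.486ms=30/7b +108.499ms=2/7b
12) 1735.986ms=32/7b +108.499ms=2/7b
13) 1844.485ms=34/7b +108.499ms=2/7b
14) 1952.984ms=36/7b +108.499ms=2/7b
15) 2061.483ms=38/7b +216.998ms=4/7b
Σ=6b of 6 (158bpm 2/4) — PASS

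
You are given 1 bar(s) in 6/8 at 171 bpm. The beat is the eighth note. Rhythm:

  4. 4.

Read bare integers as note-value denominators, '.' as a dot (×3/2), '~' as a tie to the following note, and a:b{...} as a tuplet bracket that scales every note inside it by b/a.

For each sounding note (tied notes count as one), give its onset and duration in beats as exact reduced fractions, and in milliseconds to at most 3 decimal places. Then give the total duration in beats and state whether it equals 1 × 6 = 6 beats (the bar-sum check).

1) 0.0ms=0b +1052.632ms=3b
2) 1052.632ms=3b +1052.632ms=3b
Σ=6b of 6 (171bpm 6/8) — PASS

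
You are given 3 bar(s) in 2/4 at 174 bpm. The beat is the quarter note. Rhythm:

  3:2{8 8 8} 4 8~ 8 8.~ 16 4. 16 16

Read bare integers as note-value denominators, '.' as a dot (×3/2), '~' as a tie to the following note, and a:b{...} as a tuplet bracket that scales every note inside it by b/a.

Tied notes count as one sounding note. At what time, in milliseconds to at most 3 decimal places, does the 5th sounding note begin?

1. 0.0ms @ 0 + 114.943ms (1/3)
2. 114.943ms @ 1/3 + 114.943ms (1/3)
3. 229.885ms @ 2/3 + 114.943ms (1/3)
4. 344.828ms @ 1 + 344.828ms (1)
5. 689.655ms @ 2 + 344.828ms (1)
6. 1034.483ms @ 3 + 344.828ms (1)
7. 1379.31ms @ 4 + 517.241ms (3/2)
8. 1896.552ms @ 11/2 + 86.207ms (1/4)
9. 1982.759ms @ 23/4 + 86.207ms (1/4)

note 5 onset = 2b = 689.655ms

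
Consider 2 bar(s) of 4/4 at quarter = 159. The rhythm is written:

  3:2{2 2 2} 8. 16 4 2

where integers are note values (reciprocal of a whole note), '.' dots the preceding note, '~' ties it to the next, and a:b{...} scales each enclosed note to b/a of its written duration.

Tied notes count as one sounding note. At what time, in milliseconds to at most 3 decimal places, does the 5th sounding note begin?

1. 0.0ms @ 0 + 503.145ms (4/3)
2. 503.145ms @ 4/3 + 503.145ms (4/3)
3. 1006.289ms @ 8/3 + 503.145ms (4/3)
4. 1509.434ms @ 4 + 283.019ms (3/4)
5. 1792.453ms @ 19/4 + 94.34ms (1/4)
6. 1886.792ms @ 5 + 377.358ms (1)
7. 2264.151ms @ 6 + 754.717ms (2)

note 5 onset = 19/4b = 1792.453ms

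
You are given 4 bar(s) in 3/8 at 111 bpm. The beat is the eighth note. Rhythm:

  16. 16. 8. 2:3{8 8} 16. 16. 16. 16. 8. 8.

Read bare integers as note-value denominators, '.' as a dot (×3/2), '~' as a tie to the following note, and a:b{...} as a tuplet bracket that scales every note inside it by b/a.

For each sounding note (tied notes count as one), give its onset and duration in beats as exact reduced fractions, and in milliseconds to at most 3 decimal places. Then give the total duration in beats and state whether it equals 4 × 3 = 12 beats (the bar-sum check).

1) 0.0ms=0b +405.405ms=3/4b
2) 405.405ms=3/4b +405.405ms=3/4b
3) 810.811ms=3/2b +810.811ms=3/2b
4) 1621.622ms=3b +810.811ms=3/2b
5) 2432.432ms=9/2b +810.811ms=3/2b
6) 3243.243ms=6b +405.405ms=3/4b
7) 3648.649ms=27/4b +405.405ms=3/4b
8) 4054.054ms=15/2b +405.405ms=3/4b
9) 4459.459ms=33/4b +405.405ms=3/4b
10) 4864.865ms=9b +810.811ms=3/2b
11) 5675.676ms=21/2b +810.811ms=3/2b
Σ=12b of 12 (111bpm 3/8) — PASS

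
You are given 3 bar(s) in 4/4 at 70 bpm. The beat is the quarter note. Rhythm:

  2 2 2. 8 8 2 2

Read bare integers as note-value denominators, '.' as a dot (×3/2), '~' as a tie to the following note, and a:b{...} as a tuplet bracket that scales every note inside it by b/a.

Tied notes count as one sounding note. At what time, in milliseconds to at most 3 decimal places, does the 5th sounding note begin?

1. 0.0ms @ 0 + 1714.286ms (2)
2. 1714.286ms @ 2 + 1714.286ms (2)
3. 3428.571ms @ 4 + 2571.429ms (3)
4. 6000.0ms @ 7 + 428.571ms (1/2)
5. 6428.571ms @ 15/2 + 428.571ms (1/2)
6. 6857.143ms @ 8 + 1714.286ms (2)
7. 8571.429ms @ 10 + 1714.286ms (2)

note 5 onset = 15/2b = 6428.571ms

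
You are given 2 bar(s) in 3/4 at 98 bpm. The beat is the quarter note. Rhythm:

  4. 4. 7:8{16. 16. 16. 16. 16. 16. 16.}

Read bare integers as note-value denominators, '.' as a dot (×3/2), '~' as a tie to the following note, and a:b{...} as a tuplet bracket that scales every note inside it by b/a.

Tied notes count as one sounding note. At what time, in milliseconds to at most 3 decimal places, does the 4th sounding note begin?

note 4 onset = 24/7b = 2099.125ms

1. 0.0ms @ 0 + 918.367ms (3/2)
2. 918.367ms @ 3/2 + 918.367ms (3/2)
3. 1836.735ms @ 3 + 262.391ms (3/7)
4. 2099.125ms @ 24/7 + 262.391ms (3/7)
5. 2361.516ms @ 27/7 + 262.391ms (3/7)
6. 2623.907ms @ 30/7 + 262.391ms (3/7)
7. 2886.297ms @ 33/7 + 262.391ms (3/7)
8. 3148.688ms @ 36/7 + 262.391ms (3/7)
9. 3411.079ms @ 39/7 + 262.391ms (3/7)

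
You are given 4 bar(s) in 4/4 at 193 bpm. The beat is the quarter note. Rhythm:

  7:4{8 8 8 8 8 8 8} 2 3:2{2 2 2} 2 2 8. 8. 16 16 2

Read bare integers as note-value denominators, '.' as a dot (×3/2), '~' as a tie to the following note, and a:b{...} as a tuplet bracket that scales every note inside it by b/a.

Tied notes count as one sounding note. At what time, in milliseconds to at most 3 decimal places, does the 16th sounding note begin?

note 16 onset = 27/2b = 4196.891ms

1. 0.0ms @ 0 + 88.823ms (2/7)
2. 88.823ms @ 2/7 + 88.823ms (2/7)
3. 177.646ms @ 4/7 + 88.823ms (2/7)
4. 266.469ms @ 6/7 + 88.823ms (2/7)
5. 355.292ms @ 8/7 + 88.823ms (2/7)
6. 444.115ms @ 10/7 + 88.823ms (2/7)
7. 532.939ms @ 12/7 + 88.823ms (2/7)
8. 621.762ms @ 2 + 621.762ms (2)
9. 1243.523ms @ 4 + 414.508ms (4/3)
10. 1658.031ms @ 16/3 + 414.508ms (4/3)
11. 2072.539ms @ 20/3 + 414.508ms (4/3)
12. 2487.047ms @ 8 + 621.762ms (2)
13. 3108.808ms @ 10 + 621.762ms (2)
14. 3730.57ms @ 12 + 233.161ms (3/4)
15. 3963.731ms @ 51/4 + 233.161ms (3/4)
16. 4196.891ms @ 27/2 + 77.72ms (1/4)
17. 4274.611ms @ 55/4 + 77.72ms (1/4)
18. 4352.332ms @ 14 + 621.762ms (2)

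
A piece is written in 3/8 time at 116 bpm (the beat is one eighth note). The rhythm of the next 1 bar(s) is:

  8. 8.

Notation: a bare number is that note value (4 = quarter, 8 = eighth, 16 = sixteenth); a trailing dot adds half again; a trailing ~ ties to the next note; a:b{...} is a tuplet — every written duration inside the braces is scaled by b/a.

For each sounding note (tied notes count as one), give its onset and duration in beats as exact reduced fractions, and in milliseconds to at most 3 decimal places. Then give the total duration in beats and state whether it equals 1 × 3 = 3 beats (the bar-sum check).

1) 0.0ms=0b +775.862ms=3/2b
2) 775.862ms=3/2b +775.862ms=3/2b
Σ=3b of 3 (116bpm 3/8) — PASS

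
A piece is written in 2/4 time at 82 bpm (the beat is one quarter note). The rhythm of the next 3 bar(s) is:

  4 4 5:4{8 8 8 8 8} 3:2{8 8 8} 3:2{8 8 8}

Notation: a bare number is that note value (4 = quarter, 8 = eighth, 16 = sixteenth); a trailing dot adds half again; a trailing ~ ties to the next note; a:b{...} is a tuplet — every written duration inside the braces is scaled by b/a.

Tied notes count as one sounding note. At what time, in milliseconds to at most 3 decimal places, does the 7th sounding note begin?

1. 0.0ms @ 0 + 731.707ms (1)
2. 731.707ms @ 1 + 731.707ms (1)
3. 1463.415ms @ 2 + 292.683ms (2/5)
4. 1756.098ms @ 12/5 + 292.683ms (2/5)
5. 2048.78ms @ 14/5 + 292.683ms (2/5)
6. 2341.463ms @ 16/5 + 292.683ms (2/5)
7. 2634.146ms @ 18/5 + 292.683ms (2/5)
8. 2926.829ms @ 4 + 243.902ms (1/3)
9. 3170.732ms @ 13/3 + 243.902ms (1/3)
10. 3414.634ms @ 14/3 + 243.902ms (1/3)
11. 3658.537ms @ 5 + 243.902ms (1/3)
12. 3902.439ms @ 16/3 + 243.902ms (1/3)
13. 4146.341ms @ 17/3 + 243.902ms (1/3)

note 7 onset = 18/5b = 2634.146ms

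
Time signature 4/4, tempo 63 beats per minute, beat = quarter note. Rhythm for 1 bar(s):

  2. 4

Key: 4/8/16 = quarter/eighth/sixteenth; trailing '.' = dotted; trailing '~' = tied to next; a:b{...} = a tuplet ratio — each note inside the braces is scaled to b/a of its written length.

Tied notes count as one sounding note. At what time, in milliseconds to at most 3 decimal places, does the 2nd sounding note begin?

1. 0.0ms @ 0 + 2857.143ms (3)
2. 2857.143ms @ 3 + 952.381ms (1)

note 2 onset = 3b = 2857.143ms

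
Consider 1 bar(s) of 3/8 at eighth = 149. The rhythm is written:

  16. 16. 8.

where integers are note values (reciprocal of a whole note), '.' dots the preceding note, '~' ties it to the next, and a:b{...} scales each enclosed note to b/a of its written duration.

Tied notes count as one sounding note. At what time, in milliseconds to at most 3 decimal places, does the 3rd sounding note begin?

1. 0.0ms @ 0 + 302.013ms (3/4)
2. 302.013ms @ 3/4 + 302.013ms (3/4)
3. 604.027ms @ 3/2 + 604.027ms (3/2)

note 3 onset = 3/2b = 604.027ms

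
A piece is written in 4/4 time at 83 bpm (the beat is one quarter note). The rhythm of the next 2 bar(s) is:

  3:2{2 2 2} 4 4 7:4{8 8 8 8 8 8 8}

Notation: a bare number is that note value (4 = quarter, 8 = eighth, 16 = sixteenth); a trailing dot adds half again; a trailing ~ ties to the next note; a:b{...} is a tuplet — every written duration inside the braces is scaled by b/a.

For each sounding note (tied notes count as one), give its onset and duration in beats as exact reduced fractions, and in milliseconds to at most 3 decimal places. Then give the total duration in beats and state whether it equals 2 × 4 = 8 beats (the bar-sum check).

1) 0.0ms=0b +963.855ms=4/3b
2) 963.855ms=4/3b +963.855ms=4/3b
3) 1927.711ms=8/3b +963.855ms=4/3b
4) 2891.566ms=4b +722.892ms=1b
5) 3614.458ms=5b +722.892ms=1b
6) 4337.349ms=6b +206.54ms=2/7b
7) 4543.89ms=44/7b +206.54ms=2/7b
8) 4750.43ms=46/7b +206.54ms=2/7b
9) 4956.971ms=48/7b +206.54ms=2/7b
10) 5163.511ms=50/7b +206.54ms=2/7b
11) 5370.052ms=52/7b +206.54ms=2/7b
12) 5576.592ms=54/7b +206.54ms=2/7b
Σ=8b of 8 (83bpm 4/4) — PASS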